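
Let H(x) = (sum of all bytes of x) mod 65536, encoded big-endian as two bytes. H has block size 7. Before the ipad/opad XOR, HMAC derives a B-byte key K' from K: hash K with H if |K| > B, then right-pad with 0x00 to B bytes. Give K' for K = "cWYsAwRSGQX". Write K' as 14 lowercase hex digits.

03d30000000000

|K| = 11 > B = 7, so first hash the key.
H(K): sum = 99+87+89+115+65+119+82+83+71+81+88 = 979 → 03 d3.
Zero-pad H(K) = 03 d3 to 7 bytes: K' = 03 d3 00 00 00 00 00.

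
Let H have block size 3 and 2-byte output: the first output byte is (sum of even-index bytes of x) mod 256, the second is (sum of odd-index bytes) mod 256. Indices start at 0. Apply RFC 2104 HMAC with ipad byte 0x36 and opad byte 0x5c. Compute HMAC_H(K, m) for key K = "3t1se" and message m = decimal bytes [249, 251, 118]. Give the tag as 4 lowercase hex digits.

31eb

Key "3t1se" = 33 74 31 73 65 is 5 bytes > B = 3, so hash it first: H(key) = c9 e7, then zero-pad to 3 bytes: K' = c9 e7 00.
K' ⊕ ipad = ff d1 36.  K' ⊕ opad = 95 bb 5c.
Inner input = (K'⊕ipad) ∥ m = ff d1 36 ∥ f9 fb 76.
Inner hash: even-index sum = 560 mod 256 = 48; odd-index sum = 576 mod 256 = 64 → 30 40.
Outer input = (K'⊕opad) ∥ inner = 95 bb 5c ∥ 30 40.
Outer hash (tag): even-index sum = 305 mod 256 = 49; odd-index sum = 235 mod 256 = 235 → 31 eb.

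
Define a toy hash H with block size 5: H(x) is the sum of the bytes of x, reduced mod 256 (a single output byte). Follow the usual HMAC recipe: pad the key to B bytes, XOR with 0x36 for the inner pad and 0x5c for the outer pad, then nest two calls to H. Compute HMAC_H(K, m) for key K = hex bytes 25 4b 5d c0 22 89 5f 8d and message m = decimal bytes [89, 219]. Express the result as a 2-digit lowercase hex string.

Key hex bytes 25 4b 5d c0 22 89 5f 8d is 8 bytes > B = 5, so hash it first: H(key) = 24, then zero-pad to 5 bytes: K' = 24 00 00 00 00.
K' ⊕ ipad = 12 36 36 36 36.  K' ⊕ opad = 78 5c 5c 5c 5c.
Inner input = (K'⊕ipad) ∥ m = 12 36 36 36 36 ∥ 59 db.
Inner hash: sum = 18+54+54+54+54+89+219 = 542; mod 256 = 30 → 1e.
Outer input = (K'⊕opad) ∥ inner = 78 5c 5c 5c 5c ∥ 1e.
Outer hash (tag): sum = 120+92+92+92+92+30 = 518; mod 256 = 6 → 06.

06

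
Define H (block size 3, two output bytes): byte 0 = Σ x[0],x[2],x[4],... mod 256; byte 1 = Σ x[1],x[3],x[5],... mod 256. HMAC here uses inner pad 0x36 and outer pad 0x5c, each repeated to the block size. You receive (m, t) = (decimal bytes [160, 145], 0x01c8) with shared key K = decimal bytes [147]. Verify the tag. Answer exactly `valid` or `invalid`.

Key decimal bytes [147] = 93 is 1 byte ≤ B = 3; zero-pad to 3 bytes: K' = 93 00 00.
K' ⊕ ipad = a5 36 36; K' ⊕ opad = cf 5c 5c.
Inner hash: even-index sum = 364 mod 256 = 108; odd-index sum = 214 mod 256 = 214 → 6c d6.
Outer hash (recomputed tag): even-index sum = 513 mod 256 = 1; odd-index sum = 200 mod 256 = 200 → 01 c8.
Recomputed tag = 01c8; claimed = 01c8 → match.

valid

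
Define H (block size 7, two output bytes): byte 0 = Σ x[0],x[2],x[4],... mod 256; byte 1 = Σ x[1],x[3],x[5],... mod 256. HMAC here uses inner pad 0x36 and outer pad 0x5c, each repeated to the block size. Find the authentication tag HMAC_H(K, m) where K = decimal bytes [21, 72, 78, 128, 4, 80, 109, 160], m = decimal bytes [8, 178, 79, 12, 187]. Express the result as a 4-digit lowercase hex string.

Key decimal bytes [21, 72, 78, 128, 4, 80, 109, 160] = 15 48 4e 80 04 50 6d a0 is 8 bytes > B = 7, so hash it first: H(key) = d4 b8, then zero-pad to 7 bytes: K' = d4 b8 00 00 00 00 00.
K' ⊕ ipad = e2 8e 36 36 36 36 36.  K' ⊕ opad = 88 e4 5c 5c 5c 5c 5c.
Inner input = (K'⊕ipad) ∥ m = e2 8e 36 36 36 36 36 ∥ 08 b2 4f 0c bb.
Inner hash: even-index sum = 578 mod 256 = 66; odd-index sum = 524 mod 256 = 12 → 42 0c.
Outer input = (K'⊕opad) ∥ inner = 88 e4 5c 5c 5c 5c 5c ∥ 42 0c.
Outer hash (tag): even-index sum = 424 mod 256 = 168; odd-index sum = 478 mod 256 = 222 → a8 de.

a8de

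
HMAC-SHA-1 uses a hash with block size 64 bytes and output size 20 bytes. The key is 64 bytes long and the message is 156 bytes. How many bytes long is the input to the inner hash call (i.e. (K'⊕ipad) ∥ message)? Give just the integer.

220

Key is 64 ≤ 64 bytes, zero-padded: |K'| = 64.
Inner input = (K'⊕ipad) ∥ m → 64 + 156 = 220 bytes.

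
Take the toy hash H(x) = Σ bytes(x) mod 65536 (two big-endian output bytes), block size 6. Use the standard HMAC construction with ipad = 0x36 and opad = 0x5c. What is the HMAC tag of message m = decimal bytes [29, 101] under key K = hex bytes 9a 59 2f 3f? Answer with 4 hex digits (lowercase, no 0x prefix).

0286

Key hex bytes 9a 59 2f 3f is 4 bytes ≤ B = 6; zero-pad to 6 bytes: K' = 9a 59 2f 3f 00 00.
K' ⊕ ipad = ac 6f 19 09 36 36.  K' ⊕ opad = c6 05 73 63 5c 5c.
Inner input = (K'⊕ipad) ∥ m = ac 6f 19 09 36 36 ∥ 1d 65.
Inner hash: sum = 172+111+25+9+54+54+29+101 = 555 → 02 2b.
Outer input = (K'⊕opad) ∥ inner = c6 05 73 63 5c 5c ∥ 02 2b.
Outer hash (tag): sum = 198+5+115+99+92+92+2+43 = 646 → 02 86.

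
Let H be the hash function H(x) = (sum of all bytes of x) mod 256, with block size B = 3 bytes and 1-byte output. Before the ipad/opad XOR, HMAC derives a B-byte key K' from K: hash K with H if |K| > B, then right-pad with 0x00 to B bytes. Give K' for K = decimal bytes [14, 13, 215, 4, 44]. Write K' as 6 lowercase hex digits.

220000

|K| = 5 > B = 3, so first hash the key.
H(K): sum = 14+13+215+4+44 = 290; mod 256 = 34 → 22.
Zero-pad H(K) = 22 to 3 bytes: K' = 22 00 00.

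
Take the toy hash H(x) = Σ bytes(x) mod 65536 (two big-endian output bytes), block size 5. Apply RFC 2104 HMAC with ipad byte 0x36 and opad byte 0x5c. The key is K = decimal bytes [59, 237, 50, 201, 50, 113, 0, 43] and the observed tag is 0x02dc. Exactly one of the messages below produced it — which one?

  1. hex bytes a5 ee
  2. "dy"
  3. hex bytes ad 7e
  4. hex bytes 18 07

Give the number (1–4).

4

Key decimal bytes [59, 237, 50, 201, 50, 113, 0, 43] = 3b ed 32 c9 32 71 00 2b is 8 bytes > B = 5, so hash it first: H(key) = 02 f1, then zero-pad to 5 bytes: K' = 02 f1 00 00 00.
K' ⊕ ipad = 34 c7 36 36 36; K' ⊕ opad = 5e ad 5c 5c 5c.
m1: inner = H(34 c7 36 36 36 a5 ee) = 03 30; tag = H(5e ad 5c 5c 5c 03 30) = 0252
m2: inner = H(34 c7 36 36 36 64 79) = 02 7a; tag = H(5e ad 5c 5c 5c 02 7a) = 029b
m3: inner = H(34 c7 36 36 36 ad 7e) = 02 c8; tag = H(5e ad 5c 5c 5c 02 c8) = 02e9
m4: inner = H(34 c7 36 36 36 18 07) = 01 bc; tag = H(5e ad 5c 5c 5c 01 bc) = 02dc ← matches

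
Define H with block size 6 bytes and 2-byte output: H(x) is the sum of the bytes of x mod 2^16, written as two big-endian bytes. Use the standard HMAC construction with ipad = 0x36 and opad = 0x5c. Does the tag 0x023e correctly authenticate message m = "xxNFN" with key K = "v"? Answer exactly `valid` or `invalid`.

Key "v" = 76 is 1 byte ≤ B = 6; zero-pad to 6 bytes: K' = 76 00 00 00 00 00.
K' ⊕ ipad = 40 36 36 36 36 36; K' ⊕ opad = 2a 5c 5c 5c 5c 5c.
Inner hash: sum = 64+54+54+54+54+54+120+120+78+70+78 = 800 → 03 20.
Outer hash (recomputed tag): sum = 42+92+92+92+92+92+3+32 = 537 → 02 19.
Recomputed tag = 0219; claimed = 023e → mismatch.

invalid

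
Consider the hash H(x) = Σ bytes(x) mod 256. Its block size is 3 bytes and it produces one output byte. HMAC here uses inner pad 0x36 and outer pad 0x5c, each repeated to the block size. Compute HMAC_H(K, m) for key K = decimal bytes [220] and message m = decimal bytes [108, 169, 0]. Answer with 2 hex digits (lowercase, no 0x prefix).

a3

Key decimal bytes [220] = dc is 1 byte ≤ B = 3; zero-pad to 3 bytes: K' = dc 00 00.
K' ⊕ ipad = ea 36 36.  K' ⊕ opad = 80 5c 5c.
Inner input = (K'⊕ipad) ∥ m = ea 36 36 ∥ 6c a9 00.
Inner hash: sum = 234+54+54+108+169+0 = 619; mod 256 = 107 → 6b.
Outer input = (K'⊕opad) ∥ inner = 80 5c 5c ∥ 6b.
Outer hash (tag): sum = 128+92+92+107 = 419; mod 256 = 163 → a3.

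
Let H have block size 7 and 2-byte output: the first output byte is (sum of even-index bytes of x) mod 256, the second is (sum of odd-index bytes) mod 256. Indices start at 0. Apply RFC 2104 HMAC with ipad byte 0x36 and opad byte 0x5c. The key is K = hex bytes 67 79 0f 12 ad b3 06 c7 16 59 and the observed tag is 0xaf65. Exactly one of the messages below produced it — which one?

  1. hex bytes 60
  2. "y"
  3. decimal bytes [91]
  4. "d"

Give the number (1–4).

4

Key hex bytes 67 79 0f 12 ad b3 06 c7 16 59 is 10 bytes > B = 7, so hash it first: H(key) = 3f 5e, then zero-pad to 7 bytes: K' = 3f 5e 00 00 00 00 00.
K' ⊕ ipad = 09 68 36 36 36 36 36; K' ⊕ opad = 63 02 5c 5c 5c 5c 5c.
m1: inner = H(09 68 36 36 36 36 36 60) = ab 34; tag = H(63 02 5c 5c 5c 5c 5c ab 34) = ab65
m2: inner = H(09 68 36 36 36 36 36 79) = ab 4d; tag = H(63 02 5c 5c 5c 5c 5c ab 4d) = c465
m3: inner = H(09 68 36 36 36 36 36 5b) = ab 2f; tag = H(63 02 5c 5c 5c 5c 5c ab 2f) = a665
m4: inner = H(09 68 36 36 36 36 36 64) = ab 38; tag = H(63 02 5c 5c 5c 5c 5c ab 38) = af65 ← matches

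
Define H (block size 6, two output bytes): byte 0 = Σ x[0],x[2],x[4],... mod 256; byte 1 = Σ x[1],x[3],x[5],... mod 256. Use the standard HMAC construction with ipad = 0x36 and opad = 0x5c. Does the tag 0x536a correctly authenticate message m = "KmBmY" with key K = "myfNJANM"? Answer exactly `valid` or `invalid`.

invalid

Key "myfNJANM" = 6d 79 66 4e 4a 41 4e 4d is 8 bytes > B = 6, so hash it first: H(key) = 6b 55, then zero-pad to 6 bytes: K' = 6b 55 00 00 00 00.
K' ⊕ ipad = 5d 63 36 36 36 36; K' ⊕ opad = 37 09 5c 5c 5c 5c.
Inner hash: even-index sum = 431 mod 256 = 175; odd-index sum = 425 mod 256 = 169 → af a9.
Outer hash (recomputed tag): even-index sum = 414 mod 256 = 158; odd-index sum = 362 mod 256 = 106 → 9e 6a.
Recomputed tag = 9e6a; claimed = 536a → mismatch.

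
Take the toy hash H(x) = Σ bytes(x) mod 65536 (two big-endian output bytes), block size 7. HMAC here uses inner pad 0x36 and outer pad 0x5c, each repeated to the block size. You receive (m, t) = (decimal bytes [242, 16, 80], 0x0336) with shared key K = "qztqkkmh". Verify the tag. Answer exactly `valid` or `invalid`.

valid

Key "qztqkkmh" = 71 7a 74 71 6b 6b 6d 68 is 8 bytes > B = 7, so hash it first: H(key) = 03 7b, then zero-pad to 7 bytes: K' = 03 7b 00 00 00 00 00.
K' ⊕ ipad = 35 4d 36 36 36 36 36; K' ⊕ opad = 5f 27 5c 5c 5c 5c 5c.
Inner hash: sum = 53+77+54+54+54+54+54+242+16+80 = 738 → 02 e2.
Outer hash (recomputed tag): sum = 95+39+92+92+92+92+92+2+226 = 822 → 03 36.
Recomputed tag = 0336; claimed = 0336 → match.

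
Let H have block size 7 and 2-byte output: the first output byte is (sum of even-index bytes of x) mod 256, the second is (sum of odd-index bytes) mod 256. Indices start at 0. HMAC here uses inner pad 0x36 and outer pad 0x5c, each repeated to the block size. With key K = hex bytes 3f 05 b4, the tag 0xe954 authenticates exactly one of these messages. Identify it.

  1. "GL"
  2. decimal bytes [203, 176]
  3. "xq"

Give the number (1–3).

1

Key hex bytes 3f 05 b4 is 3 bytes ≤ B = 7; zero-pad to 7 bytes: K' = 3f 05 b4 00 00 00 00.
K' ⊕ ipad = 09 33 82 36 36 36 36; K' ⊕ opad = 63 59 e8 5c 5c 5c 5c.
m1: inner = H(09 33 82 36 36 36 36 47 4c) = 43 e6; tag = H(63 59 e8 5c 5c 5c 5c 43 e6) = e954 ← matches
m2: inner = H(09 33 82 36 36 36 36 cb b0) = a7 6a; tag = H(63 59 e8 5c 5c 5c 5c a7 6a) = 6db8
m3: inner = H(09 33 82 36 36 36 36 78 71) = 68 17; tag = H(63 59 e8 5c 5c 5c 5c 68 17) = 1a79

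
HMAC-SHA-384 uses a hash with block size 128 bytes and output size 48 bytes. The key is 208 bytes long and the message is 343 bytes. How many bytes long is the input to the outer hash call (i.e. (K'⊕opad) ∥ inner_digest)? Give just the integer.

176

Key is 208 > 128 bytes, so it is hashed to 48 bytes then zero-padded to 128: |K'| = 128.
Outer input = (K'⊕opad) ∥ H(inner) → 128 + 48 = 176 bytes.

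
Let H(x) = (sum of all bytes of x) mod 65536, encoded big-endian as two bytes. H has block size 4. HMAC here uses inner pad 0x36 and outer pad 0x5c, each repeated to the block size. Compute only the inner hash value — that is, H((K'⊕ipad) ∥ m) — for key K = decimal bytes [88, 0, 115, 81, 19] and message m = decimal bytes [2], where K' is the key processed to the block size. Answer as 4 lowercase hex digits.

00be

Key decimal bytes [88, 0, 115, 81, 19] = 58 00 73 51 13 is 5 bytes > B = 4, so hash it first: H(key) = 01 2f, then zero-pad to 4 bytes: K' = 01 2f 00 00.
K' ⊕ ipad = 37 19 36 36.
Inner input = 37 19 36 36 ∥ 02.
Inner hash: sum = 55+25+54+54+2 = 190 → 00 be.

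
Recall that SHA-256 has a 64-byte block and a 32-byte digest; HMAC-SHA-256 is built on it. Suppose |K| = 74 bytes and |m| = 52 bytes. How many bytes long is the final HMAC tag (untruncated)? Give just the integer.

The tag is one SHA-256 digest: 32 bytes.

32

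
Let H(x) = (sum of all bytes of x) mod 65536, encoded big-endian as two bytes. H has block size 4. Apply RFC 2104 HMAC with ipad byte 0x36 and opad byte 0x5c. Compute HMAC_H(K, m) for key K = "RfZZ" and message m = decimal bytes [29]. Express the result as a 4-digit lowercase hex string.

Key "RfZZ" = 52 66 5a 5a is exactly B = 4 bytes: K' = 52 66 5a 5a.
K' ⊕ ipad = 64 50 6c 6c.  K' ⊕ opad = 0e 3a 06 06.
Inner input = (K'⊕ipad) ∥ m = 64 50 6c 6c ∥ 1d.
Inner hash: sum = 100+80+108+108+29 = 425 → 01 a9.
Outer input = (K'⊕opad) ∥ inner = 0e 3a 06 06 ∥ 01 a9.
Outer hash (tag): sum = 14+58+6+6+1+169 = 254 → 00 fe.

00fe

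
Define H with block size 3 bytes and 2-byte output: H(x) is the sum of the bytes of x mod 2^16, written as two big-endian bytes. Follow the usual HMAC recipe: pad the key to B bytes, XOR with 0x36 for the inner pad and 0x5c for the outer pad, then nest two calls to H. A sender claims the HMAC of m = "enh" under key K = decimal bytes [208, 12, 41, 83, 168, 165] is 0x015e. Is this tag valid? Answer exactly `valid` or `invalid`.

Key decimal bytes [208, 12, 41, 83, 168, 165] = d0 0c 29 53 a8 a5 is 6 bytes > B = 3, so hash it first: H(key) = 02 a5, then zero-pad to 3 bytes: K' = 02 a5 00.
K' ⊕ ipad = 34 93 36; K' ⊕ opad = 5e f9 5c.
Inner hash: sum = 52+147+54+101+110+104 = 568 → 02 38.
Outer hash (recomputed tag): sum = 94+249+92+2+56 = 493 → 01 ed.
Recomputed tag = 01ed; claimed = 015e → mismatch.

invalid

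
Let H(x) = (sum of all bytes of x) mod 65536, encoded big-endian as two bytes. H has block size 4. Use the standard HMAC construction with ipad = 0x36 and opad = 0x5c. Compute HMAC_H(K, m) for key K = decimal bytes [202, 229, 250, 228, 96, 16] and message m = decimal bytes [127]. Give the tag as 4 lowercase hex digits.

Key decimal bytes [202, 229, 250, 228, 96, 16] = ca e5 fa e4 60 10 is 6 bytes > B = 4, so hash it first: H(key) = 03 fd, then zero-pad to 4 bytes: K' = 03 fd 00 00.
K' ⊕ ipad = 35 cb 36 36.  K' ⊕ opad = 5f a1 5c 5c.
Inner input = (K'⊕ipad) ∥ m = 35 cb 36 36 ∥ 7f.
Inner hash: sum = 53+203+54+54+127 = 491 → 01 eb.
Outer input = (K'⊕opad) ∥ inner = 5f a1 5c 5c ∥ 01 eb.
Outer hash (tag): sum = 95+161+92+92+1+235 = 676 → 02 a4.

02a4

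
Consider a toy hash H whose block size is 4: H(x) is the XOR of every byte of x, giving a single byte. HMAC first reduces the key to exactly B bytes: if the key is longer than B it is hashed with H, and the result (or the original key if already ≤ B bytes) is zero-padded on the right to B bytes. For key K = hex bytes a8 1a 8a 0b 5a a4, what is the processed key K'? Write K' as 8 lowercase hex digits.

cd000000

|K| = 6 > B = 4, so first hash the key.
H(K): XOR a8⊕1a⊕8a⊕0b⊕5a⊕a4 = cd.
Zero-pad H(K) = cd to 4 bytes: K' = cd 00 00 00.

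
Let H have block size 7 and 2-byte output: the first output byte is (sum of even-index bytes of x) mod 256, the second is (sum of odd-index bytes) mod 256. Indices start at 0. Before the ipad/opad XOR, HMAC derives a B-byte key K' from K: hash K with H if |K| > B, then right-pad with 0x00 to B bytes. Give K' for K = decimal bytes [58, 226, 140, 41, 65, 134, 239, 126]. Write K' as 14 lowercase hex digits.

|K| = 8 > B = 7, so first hash the key.
H(K): even-index sum = 502 mod 256 = 246; odd-index sum = 527 mod 256 = 15 → f6 0f.
Zero-pad H(K) = f6 0f to 7 bytes: K' = f6 0f 00 00 00 00 00.

f60f0000000000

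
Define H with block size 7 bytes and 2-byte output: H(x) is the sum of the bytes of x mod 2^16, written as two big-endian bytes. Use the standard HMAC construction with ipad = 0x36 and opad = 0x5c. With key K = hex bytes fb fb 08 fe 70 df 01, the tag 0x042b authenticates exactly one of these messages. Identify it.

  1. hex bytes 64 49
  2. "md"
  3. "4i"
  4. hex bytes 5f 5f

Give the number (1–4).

2

Key hex bytes fb fb 08 fe 70 df 01 is exactly B = 7 bytes: K' = fb fb 08 fe 70 df 01.
K' ⊕ ipad = cd cd 3e c8 46 e9 37; K' ⊕ opad = a7 a7 54 a2 2c 83 5d.
m1: inner = H(cd cd 3e c8 46 e9 37 64 49) = 04 b3; tag = H(a7 a7 54 a2 2c 83 5d 04 b3) = 0407
m2: inner = H(cd cd 3e c8 46 e9 37 6d 64) = 04 d7; tag = H(a7 a7 54 a2 2c 83 5d 04 d7) = 042b ← matches
m3: inner = H(cd cd 3e c8 46 e9 37 34 69) = 04 a3; tag = H(a7 a7 54 a2 2c 83 5d 04 a3) = 03f7
m4: inner = H(cd cd 3e c8 46 e9 37 5f 5f) = 04 c4; tag = H(a7 a7 54 a2 2c 83 5d 04 c4) = 0418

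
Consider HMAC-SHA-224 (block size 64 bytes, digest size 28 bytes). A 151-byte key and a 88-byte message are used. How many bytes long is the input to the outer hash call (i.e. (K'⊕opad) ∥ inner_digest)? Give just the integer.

92

Key is 151 > 64 bytes, so it is hashed to 28 bytes then zero-padded to 64: |K'| = 64.
Outer input = (K'⊕opad) ∥ H(inner) → 64 + 28 = 92 bytes.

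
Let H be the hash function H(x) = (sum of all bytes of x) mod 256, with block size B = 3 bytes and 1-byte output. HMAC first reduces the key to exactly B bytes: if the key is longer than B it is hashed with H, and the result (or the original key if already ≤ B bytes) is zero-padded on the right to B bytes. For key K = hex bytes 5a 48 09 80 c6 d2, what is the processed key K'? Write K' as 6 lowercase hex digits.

c30000

|K| = 6 > B = 3, so first hash the key.
H(K): sum = 90+72+9+128+198+210 = 707; mod 256 = 195 → c3.
Zero-pad H(K) = c3 to 3 bytes: K' = c3 00 00.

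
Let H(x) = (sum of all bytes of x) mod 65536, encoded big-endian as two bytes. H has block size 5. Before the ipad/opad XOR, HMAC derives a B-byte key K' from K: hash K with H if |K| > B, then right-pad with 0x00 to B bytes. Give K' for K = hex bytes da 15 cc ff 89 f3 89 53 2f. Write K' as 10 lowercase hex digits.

|K| = 9 > B = 5, so first hash the key.
H(K): sum = 218+21+204+255+137+243+137+83+47 = 1345 → 05 41.
Zero-pad H(K) = 05 41 to 5 bytes: K' = 05 41 00 00 00.

0541000000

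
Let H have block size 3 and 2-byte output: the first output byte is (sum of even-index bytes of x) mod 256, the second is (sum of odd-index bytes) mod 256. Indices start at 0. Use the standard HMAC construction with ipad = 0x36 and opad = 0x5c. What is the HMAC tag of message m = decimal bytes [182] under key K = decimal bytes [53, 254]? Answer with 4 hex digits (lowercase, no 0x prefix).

Key decimal bytes [53, 254] = 35 fe is 2 bytes ≤ B = 3; zero-pad to 3 bytes: K' = 35 fe 00.
K' ⊕ ipad = 03 c8 36.  K' ⊕ opad = 69 a2 5c.
Inner input = (K'⊕ipad) ∥ m = 03 c8 36 ∥ b6.
Inner hash: even-index sum = 57 mod 256 = 57; odd-index sum = 382 mod 256 = 126 → 39 7e.
Outer input = (K'⊕opad) ∥ inner = 69 a2 5c ∥ 39 7e.
Outer hash (tag): even-index sum = 323 mod 256 = 67; odd-index sum = 219 mod 256 = 219 → 43 db.

43db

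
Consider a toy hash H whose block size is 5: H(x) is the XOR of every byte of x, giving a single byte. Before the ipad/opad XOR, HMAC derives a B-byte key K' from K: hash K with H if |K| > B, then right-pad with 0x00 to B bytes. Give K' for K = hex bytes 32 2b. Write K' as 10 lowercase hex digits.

322b000000

Key hex bytes 32 2b is 2 bytes ≤ B = 5; zero-pad to 5 bytes: K' = 32 2b 00 00 00.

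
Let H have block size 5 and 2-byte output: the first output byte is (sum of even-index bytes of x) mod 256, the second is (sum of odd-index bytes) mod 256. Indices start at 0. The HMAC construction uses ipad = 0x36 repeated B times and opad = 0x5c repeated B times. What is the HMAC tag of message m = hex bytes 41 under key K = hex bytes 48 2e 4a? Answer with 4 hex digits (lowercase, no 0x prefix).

Key hex bytes 48 2e 4a is 3 bytes ≤ B = 5; zero-pad to 5 bytes: K' = 48 2e 4a 00 00.
K' ⊕ ipad = 7e 18 7c 36 36.  K' ⊕ opad = 14 72 16 5c 5c.
Inner input = (K'⊕ipad) ∥ m = 7e 18 7c 36 36 ∥ 41.
Inner hash: even-index sum = 304 mod 256 = 48; odd-index sum = 143 mod 256 = 143 → 30 8f.
Outer input = (K'⊕opad) ∥ inner = 14 72 16 5c 5c ∥ 30 8f.
Outer hash (tag): even-index sum = 277 mod 256 = 21; odd-index sum = 254 mod 256 = 254 → 15 fe.

15fe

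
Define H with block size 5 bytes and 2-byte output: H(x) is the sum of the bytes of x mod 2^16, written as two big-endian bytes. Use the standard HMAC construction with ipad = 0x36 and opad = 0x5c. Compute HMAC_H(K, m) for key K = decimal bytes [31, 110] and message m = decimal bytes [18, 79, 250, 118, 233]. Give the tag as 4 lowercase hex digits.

Key decimal bytes [31, 110] = 1f 6e is 2 bytes ≤ B = 5; zero-pad to 5 bytes: K' = 1f 6e 00 00 00.
K' ⊕ ipad = 29 58 36 36 36.  K' ⊕ opad = 43 32 5c 5c 5c.
Inner input = (K'⊕ipad) ∥ m = 29 58 36 36 36 ∥ 12 4f fa 76 e9.
Inner hash: sum = 41+88+54+54+54+18+79+250+118+233 = 989 → 03 dd.
Outer input = (K'⊕opad) ∥ inner = 43 32 5c 5c 5c ∥ 03 dd.
Outer hash (tag): sum = 67+50+92+92+92+3+221 = 617 → 02 69.

0269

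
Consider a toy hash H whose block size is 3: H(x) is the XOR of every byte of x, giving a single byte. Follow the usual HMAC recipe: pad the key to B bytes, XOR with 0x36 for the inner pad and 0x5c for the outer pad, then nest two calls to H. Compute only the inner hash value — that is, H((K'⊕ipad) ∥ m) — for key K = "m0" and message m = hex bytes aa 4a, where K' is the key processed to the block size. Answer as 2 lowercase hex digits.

8b

Key "m0" = 6d 30 is 2 bytes ≤ B = 3; zero-pad to 3 bytes: K' = 6d 30 00.
K' ⊕ ipad = 5b 06 36.
Inner input = 5b 06 36 ∥ aa 4a.
Inner hash: XOR 5b⊕06⊕36⊕aa⊕4a = 8b.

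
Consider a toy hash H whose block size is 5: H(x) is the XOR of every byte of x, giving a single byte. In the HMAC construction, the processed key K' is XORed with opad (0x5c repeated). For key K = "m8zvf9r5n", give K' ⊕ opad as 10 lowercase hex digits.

735c5c5c5c

Key "m8zvf9r5n" = 6d 38 7a 76 66 39 72 35 6e is 9 bytes > B = 5, so hash it first: H(key) = 2f, then zero-pad to 5 bytes: K' = 2f 00 00 00 00.
XOR each byte with 0x5c: 2f⊕5c=73, 00⊕5c=5c, 00⊕5c=5c, 00⊕5c=5c, 00⊕5c=5c.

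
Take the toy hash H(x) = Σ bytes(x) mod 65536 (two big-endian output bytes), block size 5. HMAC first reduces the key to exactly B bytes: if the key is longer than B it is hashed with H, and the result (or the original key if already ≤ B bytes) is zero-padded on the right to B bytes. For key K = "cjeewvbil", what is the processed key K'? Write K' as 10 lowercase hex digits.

03bb000000

|K| = 9 > B = 5, so first hash the key.
H(K): sum = 99+106+101+101+119+118+98+105+108 = 955 → 03 bb.
Zero-pad H(K) = 03 bb to 5 bytes: K' = 03 bb 00 00 00.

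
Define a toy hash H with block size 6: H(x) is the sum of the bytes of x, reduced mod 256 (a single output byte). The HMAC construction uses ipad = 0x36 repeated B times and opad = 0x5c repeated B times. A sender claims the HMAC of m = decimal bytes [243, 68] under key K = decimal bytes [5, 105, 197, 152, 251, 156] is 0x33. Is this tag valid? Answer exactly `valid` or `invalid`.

Key decimal bytes [5, 105, 197, 152, 251, 156] = 05 69 c5 98 fb 9c is exactly B = 6 bytes: K' = 05 69 c5 98 fb 9c.
K' ⊕ ipad = 33 5f f3 ae cd aa; K' ⊕ opad = 59 35 99 c4 a7 c0.
Inner hash: sum = 51+95+243+174+205+170+243+68 = 1249; mod 256 = 225 → e1.
Outer hash (recomputed tag): sum = 89+53+153+196+167+192+225 = 1075; mod 256 = 51 → 33.
Recomputed tag = 33; claimed = 33 → match.

valid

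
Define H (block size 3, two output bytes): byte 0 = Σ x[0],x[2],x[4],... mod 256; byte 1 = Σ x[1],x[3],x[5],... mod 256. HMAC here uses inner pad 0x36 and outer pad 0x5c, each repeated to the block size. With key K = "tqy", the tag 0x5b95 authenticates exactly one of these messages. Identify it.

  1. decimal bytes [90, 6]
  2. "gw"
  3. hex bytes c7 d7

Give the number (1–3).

3

Key "tqy" = 74 71 79 is exactly B = 3 bytes: K' = 74 71 79.
K' ⊕ ipad = 42 47 4f; K' ⊕ opad = 28 2d 25.
m1: inner = H(42 47 4f 5a 06) = 97 a1; tag = H(28 2d 25 97 a1) = eec4
m2: inner = H(42 47 4f 67 77) = 08 ae; tag = H(28 2d 25 08 ae) = fb35
m3: inner = H(42 47 4f c7 d7) = 68 0e; tag = H(28 2d 25 68 0e) = 5b95 ← matches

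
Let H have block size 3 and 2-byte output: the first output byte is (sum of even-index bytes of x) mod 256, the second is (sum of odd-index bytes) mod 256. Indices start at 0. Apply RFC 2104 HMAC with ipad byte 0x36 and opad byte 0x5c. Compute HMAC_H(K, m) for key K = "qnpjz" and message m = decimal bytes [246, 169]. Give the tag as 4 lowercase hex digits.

Key "qnpjz" = 71 6e 70 6a 7a is 5 bytes > B = 3, so hash it first: H(key) = 5b d8, then zero-pad to 3 bytes: K' = 5b d8 00.
K' ⊕ ipad = 6d ee 36.  K' ⊕ opad = 07 84 5c.
Inner input = (K'⊕ipad) ∥ m = 6d ee 36 ∥ f6 a9.
Inner hash: even-index sum = 332 mod 256 = 76; odd-index sum = 484 mod 256 = 228 → 4c e4.
Outer input = (K'⊕opad) ∥ inner = 07 84 5c ∥ 4c e4.
Outer hash (tag): even-index sum = 327 mod 256 = 71; odd-index sum = 208 mod 256 = 208 → 47 d0.

47d0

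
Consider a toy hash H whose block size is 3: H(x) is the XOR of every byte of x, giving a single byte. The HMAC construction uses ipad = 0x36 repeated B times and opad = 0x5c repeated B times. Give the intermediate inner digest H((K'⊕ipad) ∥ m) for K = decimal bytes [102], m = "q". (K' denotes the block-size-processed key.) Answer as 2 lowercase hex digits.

Key decimal bytes [102] = 66 is 1 byte ≤ B = 3; zero-pad to 3 bytes: K' = 66 00 00.
K' ⊕ ipad = 50 36 36.
Inner input = 50 36 36 ∥ 71.
Inner hash: XOR 50⊕36⊕36⊕71 = 21.

21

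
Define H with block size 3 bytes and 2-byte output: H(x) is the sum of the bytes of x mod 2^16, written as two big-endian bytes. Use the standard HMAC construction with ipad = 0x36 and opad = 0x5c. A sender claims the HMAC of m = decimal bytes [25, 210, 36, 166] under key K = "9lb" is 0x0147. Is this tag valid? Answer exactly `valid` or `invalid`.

valid

Key "9lb" = 39 6c 62 is exactly B = 3 bytes: K' = 39 6c 62.
K' ⊕ ipad = 0f 5a 54; K' ⊕ opad = 65 30 3e.
Inner hash: sum = 15+90+84+25+210+36+166 = 626 → 02 72.
Outer hash (recomputed tag): sum = 101+48+62+2+114 = 327 → 01 47.
Recomputed tag = 0147; claimed = 0147 → match.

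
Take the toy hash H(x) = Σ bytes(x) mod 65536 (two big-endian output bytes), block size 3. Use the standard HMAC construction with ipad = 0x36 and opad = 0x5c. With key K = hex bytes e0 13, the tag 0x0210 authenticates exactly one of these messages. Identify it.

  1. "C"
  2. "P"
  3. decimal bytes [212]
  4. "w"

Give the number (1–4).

Key hex bytes e0 13 is 2 bytes ≤ B = 3; zero-pad to 3 bytes: K' = e0 13 00.
K' ⊕ ipad = d6 25 36; K' ⊕ opad = bc 4f 5c.
m1: inner = H(d6 25 36 43) = 01 74; tag = H(bc 4f 5c 01 74) = 01dc
m2: inner = H(d6 25 36 50) = 01 81; tag = H(bc 4f 5c 01 81) = 01e9
m3: inner = H(d6 25 36 d4) = 02 05; tag = H(bc 4f 5c 02 05) = 016e
m4: inner = H(d6 25 36 77) = 01 a8; tag = H(bc 4f 5c 01 a8) = 0210 ← matches

4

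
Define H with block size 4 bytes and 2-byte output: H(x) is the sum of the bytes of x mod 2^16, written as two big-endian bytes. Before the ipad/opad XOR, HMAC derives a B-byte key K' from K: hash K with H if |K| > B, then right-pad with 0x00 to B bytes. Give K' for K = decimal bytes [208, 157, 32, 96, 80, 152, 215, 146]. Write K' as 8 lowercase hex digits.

|K| = 8 > B = 4, so first hash the key.
H(K): sum = 208+157+32+96+80+152+215+146 = 1086 → 04 3e.
Zero-pad H(K) = 04 3e to 4 bytes: K' = 04 3e 00 00.

043e0000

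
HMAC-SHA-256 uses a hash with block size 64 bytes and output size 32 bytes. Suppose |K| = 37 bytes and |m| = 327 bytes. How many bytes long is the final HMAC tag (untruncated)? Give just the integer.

32

The tag is one SHA-256 digest: 32 bytes.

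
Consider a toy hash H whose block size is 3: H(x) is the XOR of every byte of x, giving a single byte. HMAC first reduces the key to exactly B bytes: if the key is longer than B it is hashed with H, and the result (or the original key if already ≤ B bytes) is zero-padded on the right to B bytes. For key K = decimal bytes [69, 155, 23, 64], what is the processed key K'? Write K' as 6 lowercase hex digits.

890000

|K| = 4 > B = 3, so first hash the key.
H(K): XOR 45⊕9b⊕17⊕40 = 89.
Zero-pad H(K) = 89 to 3 bytes: K' = 89 00 00.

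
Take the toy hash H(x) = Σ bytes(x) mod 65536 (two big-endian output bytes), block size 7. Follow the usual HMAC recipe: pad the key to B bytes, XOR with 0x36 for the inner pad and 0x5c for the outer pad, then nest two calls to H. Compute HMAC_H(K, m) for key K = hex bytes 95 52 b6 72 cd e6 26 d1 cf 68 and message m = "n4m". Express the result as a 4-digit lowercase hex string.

Key hex bytes 95 52 b6 72 cd e6 26 d1 cf 68 is 10 bytes > B = 7, so hash it first: H(key) = 05 f0, then zero-pad to 7 bytes: K' = 05 f0 00 00 00 00 00.
K' ⊕ ipad = 33 c6 36 36 36 36 36.  K' ⊕ opad = 59 ac 5c 5c 5c 5c 5c.
Inner input = (K'⊕ipad) ∥ m = 33 c6 36 36 36 36 36 ∥ 6e 34 6d.
Inner hash: sum = 51+198+54+54+54+54+54+110+52+109 = 790 → 03 16.
Outer input = (K'⊕opad) ∥ inner = 59 ac 5c 5c 5c 5c 5c ∥ 03 16.
Outer hash (tag): sum = 89+172+92+92+92+92+92+3+22 = 746 → 02 ea.

02ea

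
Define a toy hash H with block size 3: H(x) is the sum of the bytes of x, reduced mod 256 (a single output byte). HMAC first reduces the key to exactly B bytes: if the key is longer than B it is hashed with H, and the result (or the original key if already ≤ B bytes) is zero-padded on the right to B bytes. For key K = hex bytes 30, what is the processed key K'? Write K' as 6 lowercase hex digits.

Key hex bytes 30 is 1 byte ≤ B = 3; zero-pad to 3 bytes: K' = 30 00 00.

300000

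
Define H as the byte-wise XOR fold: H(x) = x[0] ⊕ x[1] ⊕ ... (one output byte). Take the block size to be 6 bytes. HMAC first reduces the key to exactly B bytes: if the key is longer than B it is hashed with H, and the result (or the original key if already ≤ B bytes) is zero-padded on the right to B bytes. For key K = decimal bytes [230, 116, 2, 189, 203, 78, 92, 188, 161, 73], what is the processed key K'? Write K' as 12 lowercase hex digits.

|K| = 10 > B = 6, so first hash the key.
H(K): XOR e6⊕74⊕02⊕bd⊕cb⊕4e⊕5c⊕bc⊕a1⊕49 = a0.
Zero-pad H(K) = a0 to 6 bytes: K' = a0 00 00 00 00 00.

a00000000000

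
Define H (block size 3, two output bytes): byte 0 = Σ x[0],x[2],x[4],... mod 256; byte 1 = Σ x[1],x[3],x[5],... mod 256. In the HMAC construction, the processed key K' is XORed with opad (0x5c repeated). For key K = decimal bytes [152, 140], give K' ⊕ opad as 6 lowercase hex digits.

c4d05c

Key decimal bytes [152, 140] = 98 8c is 2 bytes ≤ B = 3; zero-pad to 3 bytes: K' = 98 8c 00.
XOR each byte with 0x5c: 98⊕5c=c4, 8c⊕5c=d0, 00⊕5c=5c.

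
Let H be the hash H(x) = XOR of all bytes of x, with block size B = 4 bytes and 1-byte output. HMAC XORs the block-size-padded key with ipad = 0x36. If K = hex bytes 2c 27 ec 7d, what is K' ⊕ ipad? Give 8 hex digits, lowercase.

1a11da4b

Key hex bytes 2c 27 ec 7d is exactly B = 4 bytes: K' = 2c 27 ec 7d.
XOR each byte with 0x36: 2c⊕36=1a, 27⊕36=11, ec⊕36=da, 7d⊕36=4b.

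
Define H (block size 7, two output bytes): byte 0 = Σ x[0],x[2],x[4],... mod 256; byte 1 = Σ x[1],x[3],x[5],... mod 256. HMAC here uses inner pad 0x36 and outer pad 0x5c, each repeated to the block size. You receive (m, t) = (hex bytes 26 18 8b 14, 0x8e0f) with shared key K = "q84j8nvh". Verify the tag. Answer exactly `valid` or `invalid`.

Key "q84j8nvh" = 71 38 34 6a 38 6e 76 68 is 8 bytes > B = 7, so hash it first: H(key) = 53 78, then zero-pad to 7 bytes: K' = 53 78 00 00 00 00 00.
K' ⊕ ipad = 65 4e 36 36 36 36 36; K' ⊕ opad = 0f 24 5c 5c 5c 5c 5c.
Inner hash: even-index sum = 307 mod 256 = 51; odd-index sum = 363 mod 256 = 107 → 33 6b.
Outer hash (recomputed tag): even-index sum = 398 mod 256 = 142; odd-index sum = 271 mod 256 = 15 → 8e 0f.
Recomputed tag = 8e0f; claimed = 8e0f → match.

valid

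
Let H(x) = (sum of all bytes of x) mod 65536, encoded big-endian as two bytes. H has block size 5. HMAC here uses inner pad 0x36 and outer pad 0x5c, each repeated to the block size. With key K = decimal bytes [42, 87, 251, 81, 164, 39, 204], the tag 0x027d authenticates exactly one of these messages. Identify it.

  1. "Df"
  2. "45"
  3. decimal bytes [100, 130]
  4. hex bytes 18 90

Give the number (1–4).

Key decimal bytes [42, 87, 251, 81, 164, 39, 204] = 2a 57 fb 51 a4 27 cc is 7 bytes > B = 5, so hash it first: H(key) = 03 64, then zero-pad to 5 bytes: K' = 03 64 00 00 00.
K' ⊕ ipad = 35 52 36 36 36; K' ⊕ opad = 5f 38 5c 5c 5c.
m1: inner = H(35 52 36 36 36 44 66) = 01 d3; tag = H(5f 38 5c 5c 5c 01 d3) = 027f
m2: inner = H(35 52 36 36 36 34 35) = 01 92; tag = H(5f 38 5c 5c 5c 01 92) = 023e
m3: inner = H(35 52 36 36 36 64 82) = 02 0f; tag = H(5f 38 5c 5c 5c 02 0f) = 01bc
m4: inner = H(35 52 36 36 36 18 90) = 01 d1; tag = H(5f 38 5c 5c 5c 01 d1) = 027d ← matches

4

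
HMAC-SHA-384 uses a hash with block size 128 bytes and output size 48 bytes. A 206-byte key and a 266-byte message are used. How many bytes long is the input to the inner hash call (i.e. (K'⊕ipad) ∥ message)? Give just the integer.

Key is 206 > 128 bytes, so it is hashed to 48 bytes then zero-padded to 128: |K'| = 128.
Inner input = (K'⊕ipad) ∥ m → 128 + 266 = 394 bytes.

394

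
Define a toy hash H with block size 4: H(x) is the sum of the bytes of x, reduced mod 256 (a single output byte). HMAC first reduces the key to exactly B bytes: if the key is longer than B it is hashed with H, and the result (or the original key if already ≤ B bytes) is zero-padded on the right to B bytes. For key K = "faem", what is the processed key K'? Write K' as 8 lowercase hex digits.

6661656d

Key "faem" = 66 61 65 6d is exactly B = 4 bytes: K' = 66 61 65 6d.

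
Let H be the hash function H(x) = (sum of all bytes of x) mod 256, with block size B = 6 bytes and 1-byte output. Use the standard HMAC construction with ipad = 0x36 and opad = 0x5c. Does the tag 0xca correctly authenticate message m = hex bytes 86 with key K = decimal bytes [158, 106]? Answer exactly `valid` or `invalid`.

valid

Key decimal bytes [158, 106] = 9e 6a is 2 bytes ≤ B = 6; zero-pad to 6 bytes: K' = 9e 6a 00 00 00 00.
K' ⊕ ipad = a8 5c 36 36 36 36; K' ⊕ opad = c2 36 5c 5c 5c 5c.
Inner hash: sum = 168+92+54+54+54+54+134 = 610; mod 256 = 98 → 62.
Outer hash (recomputed tag): sum = 194+54+92+92+92+92+98 = 714; mod 256 = 202 → ca.
Recomputed tag = ca; claimed = ca → match.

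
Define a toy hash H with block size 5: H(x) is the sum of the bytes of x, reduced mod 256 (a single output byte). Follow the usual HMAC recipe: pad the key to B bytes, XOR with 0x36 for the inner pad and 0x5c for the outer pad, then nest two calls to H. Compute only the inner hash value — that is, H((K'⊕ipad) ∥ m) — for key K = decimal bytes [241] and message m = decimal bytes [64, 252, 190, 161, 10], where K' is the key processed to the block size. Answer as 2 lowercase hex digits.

Key decimal bytes [241] = f1 is 1 byte ≤ B = 5; zero-pad to 5 bytes: K' = f1 00 00 00 00.
K' ⊕ ipad = c7 36 36 36 36.
Inner input = c7 36 36 36 36 ∥ 40 fc be a1 0a.
Inner hash: sum = 199+54+54+54+54+64+252+190+161+10 = 1092; mod 256 = 68 → 44.

44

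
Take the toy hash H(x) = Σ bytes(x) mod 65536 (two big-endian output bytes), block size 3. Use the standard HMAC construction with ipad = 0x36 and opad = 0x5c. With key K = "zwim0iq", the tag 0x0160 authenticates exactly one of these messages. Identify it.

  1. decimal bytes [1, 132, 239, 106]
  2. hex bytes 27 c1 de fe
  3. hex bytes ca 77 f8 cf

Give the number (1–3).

2

Key "zwim0iq" = 7a 77 69 6d 30 69 71 is 7 bytes > B = 3, so hash it first: H(key) = 02 d1, then zero-pad to 3 bytes: K' = 02 d1 00.
K' ⊕ ipad = 34 e7 36; K' ⊕ opad = 5e 8d 5c.
m1: inner = H(34 e7 36 01 84 ef 6a) = 03 2f; tag = H(5e 8d 5c 03 2f) = 0179
m2: inner = H(34 e7 36 27 c1 de fe) = 04 15; tag = H(5e 8d 5c 04 15) = 0160 ← matches
m3: inner = H(34 e7 36 ca 77 f8 cf) = 04 59; tag = H(5e 8d 5c 04 59) = 01a4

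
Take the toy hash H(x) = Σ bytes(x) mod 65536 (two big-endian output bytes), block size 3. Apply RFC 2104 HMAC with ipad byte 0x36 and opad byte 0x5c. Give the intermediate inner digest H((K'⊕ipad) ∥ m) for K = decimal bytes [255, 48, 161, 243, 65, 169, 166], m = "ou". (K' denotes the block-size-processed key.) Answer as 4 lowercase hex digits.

Key decimal bytes [255, 48, 161, 243, 65, 169, 166] = ff 30 a1 f3 41 a9 a6 is 7 bytes > B = 3, so hash it first: H(key) = 04 53, then zero-pad to 3 bytes: K' = 04 53 00.
K' ⊕ ipad = 32 65 36.
Inner input = 32 65 36 ∥ 6f 75.
Inner hash: sum = 50+101+54+111+117 = 433 → 01 b1.

01b1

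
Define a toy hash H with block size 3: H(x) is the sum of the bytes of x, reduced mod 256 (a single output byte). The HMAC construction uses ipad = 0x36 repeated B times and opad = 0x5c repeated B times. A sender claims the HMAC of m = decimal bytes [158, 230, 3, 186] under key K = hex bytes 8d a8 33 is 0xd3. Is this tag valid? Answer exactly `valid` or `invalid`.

Key hex bytes 8d a8 33 is exactly B = 3 bytes: K' = 8d a8 33.
K' ⊕ ipad = bb 9e 05; K' ⊕ opad = d1 f4 6f.
Inner hash: sum = 187+158+5+158+230+3+186 = 927; mod 256 = 159 → 9f.
Outer hash (recomputed tag): sum = 209+244+111+159 = 723; mod 256 = 211 → d3.
Recomputed tag = d3; claimed = d3 → match.

valid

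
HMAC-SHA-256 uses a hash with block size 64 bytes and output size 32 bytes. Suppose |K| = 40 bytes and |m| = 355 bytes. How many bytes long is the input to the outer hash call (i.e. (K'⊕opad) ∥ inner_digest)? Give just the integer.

Key is 40 ≤ 64 bytes, zero-padded: |K'| = 64.
Outer input = (K'⊕opad) ∥ H(inner) → 64 + 32 = 96 bytes.

96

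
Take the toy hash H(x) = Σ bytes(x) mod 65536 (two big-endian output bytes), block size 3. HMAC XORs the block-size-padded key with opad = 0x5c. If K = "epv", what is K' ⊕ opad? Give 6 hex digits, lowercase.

Key "epv" = 65 70 76 is exactly B = 3 bytes: K' = 65 70 76.
XOR each byte with 0x5c: 65⊕5c=39, 70⊕5c=2c, 76⊕5c=2a.

392c2a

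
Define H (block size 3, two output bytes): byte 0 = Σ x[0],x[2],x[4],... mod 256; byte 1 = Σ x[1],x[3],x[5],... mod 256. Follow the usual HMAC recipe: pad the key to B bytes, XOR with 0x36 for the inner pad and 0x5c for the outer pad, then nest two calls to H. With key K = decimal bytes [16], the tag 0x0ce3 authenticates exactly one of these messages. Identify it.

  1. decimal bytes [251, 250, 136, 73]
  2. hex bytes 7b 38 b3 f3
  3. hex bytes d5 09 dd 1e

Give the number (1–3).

Key decimal bytes [16] = 10 is 1 byte ≤ B = 3; zero-pad to 3 bytes: K' = 10 00 00.
K' ⊕ ipad = 26 36 36; K' ⊕ opad = 4c 5c 5c.
m1: inner = H(26 36 36 fb fa 88 49) = 9f b9; tag = H(4c 5c 5c 9f b9) = 61fb
m2: inner = H(26 36 36 7b 38 b3 f3) = 87 64; tag = H(4c 5c 5c 87 64) = 0ce3 ← matches
m3: inner = H(26 36 36 d5 09 dd 1e) = 83 e8; tag = H(4c 5c 5c 83 e8) = 90df

2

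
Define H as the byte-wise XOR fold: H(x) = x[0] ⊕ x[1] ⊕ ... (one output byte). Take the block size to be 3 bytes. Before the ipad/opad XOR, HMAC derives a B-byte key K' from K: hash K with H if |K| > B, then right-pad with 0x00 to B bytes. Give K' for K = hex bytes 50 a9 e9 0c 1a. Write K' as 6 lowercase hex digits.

|K| = 5 > B = 3, so first hash the key.
H(K): XOR 50⊕a9⊕e9⊕0c⊕1a = 06.
Zero-pad H(K) = 06 to 3 bytes: K' = 06 00 00.

060000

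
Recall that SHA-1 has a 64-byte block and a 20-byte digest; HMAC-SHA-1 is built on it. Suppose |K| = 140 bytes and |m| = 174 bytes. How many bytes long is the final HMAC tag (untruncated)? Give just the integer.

The tag is one SHA-1 digest: 20 bytes.

20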